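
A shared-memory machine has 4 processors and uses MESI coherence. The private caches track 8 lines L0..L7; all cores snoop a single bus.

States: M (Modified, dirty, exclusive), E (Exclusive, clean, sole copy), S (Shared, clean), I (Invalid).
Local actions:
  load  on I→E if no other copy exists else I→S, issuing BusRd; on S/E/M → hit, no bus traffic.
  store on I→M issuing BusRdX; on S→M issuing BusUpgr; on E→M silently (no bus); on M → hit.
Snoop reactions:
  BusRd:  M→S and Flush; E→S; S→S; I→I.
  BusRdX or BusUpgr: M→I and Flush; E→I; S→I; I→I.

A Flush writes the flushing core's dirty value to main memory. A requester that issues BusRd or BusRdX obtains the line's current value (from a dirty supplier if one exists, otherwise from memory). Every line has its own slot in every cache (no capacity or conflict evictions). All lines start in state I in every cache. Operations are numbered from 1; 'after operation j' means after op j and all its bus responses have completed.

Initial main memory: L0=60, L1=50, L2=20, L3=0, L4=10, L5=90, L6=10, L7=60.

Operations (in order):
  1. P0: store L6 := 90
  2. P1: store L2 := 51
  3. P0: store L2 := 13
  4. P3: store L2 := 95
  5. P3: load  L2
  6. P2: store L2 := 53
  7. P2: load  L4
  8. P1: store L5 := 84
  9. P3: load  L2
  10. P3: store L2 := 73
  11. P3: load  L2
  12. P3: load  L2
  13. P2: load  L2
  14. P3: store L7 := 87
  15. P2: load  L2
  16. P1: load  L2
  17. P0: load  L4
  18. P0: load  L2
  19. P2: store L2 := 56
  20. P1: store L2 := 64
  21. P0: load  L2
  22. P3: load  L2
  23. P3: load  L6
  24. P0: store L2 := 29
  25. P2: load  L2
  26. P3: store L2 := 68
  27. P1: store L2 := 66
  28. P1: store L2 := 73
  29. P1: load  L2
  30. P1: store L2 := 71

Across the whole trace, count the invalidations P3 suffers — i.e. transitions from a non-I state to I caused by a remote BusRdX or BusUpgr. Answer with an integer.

invalidations = 4

1. P0: store L6 := 90  bus=[BusRdX]  L6: P0=M P1=I P2=I P3=I  mem[L6]=10
2. P1: store L2 := 51  bus=[BusRdX]  L2: P0=I P1=M P2=I P3=I  mem[L2]=20
3. P0: store L2 := 13  bus=[BusRdX,Flush]  L2: P0=M P1=I P2=I P3=I  mem[L2]=51
4. P3: store L2 := 95  bus=[BusRdX,Flush]  L2: P0=I P1=I P2=I P3=M  mem[L2]=13
5. P3: load  L2  bus=[-]  L2: P0=I P1=I P2=I P3=M  mem[L2]=13
6. P2: store L2 := 53  bus=[BusRdX,Flush]  L2: P0=I P1=I P2=M P3=I  mem[L2]=95
7. P2: load  L4  bus=[BusRd]  L4: P0=I P1=I P2=E P3=I  mem[L4]=10
8. P1: store L5 := 84  bus=[BusRdX]  L5: P0=I P1=M P2=I P3=I  mem[L5]=90
9. P3: load  L2  bus=[BusRd,Flush]  L2: P0=I P1=I P2=S P3=S  mem[L2]=53
10. P3: store L2 := 73  bus=[BusUpgr]  L2: P0=I P1=I P2=I P3=M  mem[L2]=53
11. P3: load  L2  bus=[-]  L2: P0=I P1=I P2=I P3=M  mem[L2]=53
12. P3: load  L2  bus=[-]  L2: P0=I P1=I P2=I P3=M  mem[L2]=53
13. P2: load  L2  bus=[BusRd,Flush]  L2: P0=I P1=I P2=S P3=S  mem[L2]=73
14. P3: store L7 := 87  bus=[BusRdX]  L7: P0=I P1=I P2=I P3=M  mem[L7]=60
15. P2: load  L2  bus=[-]  L2: P0=I P1=I P2=S P3=S  mem[L2]=73
16. P1: load  L2  bus=[BusRd]  L2: P0=I P1=S P2=S P3=S  mem[L2]=73
17. P0: load  L4  bus=[BusRd]  L4: P0=S P1=I P2=S P3=I  mem[L4]=10
18. P0: load  L2  bus=[BusRd]  L2: P0=S P1=S P2=S P3=S  mem[L2]=73
19. P2: store L2 := 56  bus=[BusUpgr]  L2: P0=I P1=I P2=M P3=I  mem[L2]=73
20. P1: store L2 := 64  bus=[BusRdX,Flush]  L2: P0=I P1=M P2=I P3=I  mem[L2]=56
21. P0: load  L2  bus=[BusRd,Flush]  L2: P0=S P1=S P2=I P3=I  mem[L2]=64
22. P3: load  L2  bus=[BusRd]  L2: P0=S P1=S P2=I P3=S  mem[L2]=64
23. P3: load  L6  bus=[BusRd,Flush]  L6: P0=S P1=I P2=I P3=S  mem[L6]=90
24. P0: store L2 := 29  bus=[BusUpgr]  L2: P0=M P1=I P2=I P3=I  mem[L2]=64
25. P2: load  L2  bus=[BusRd,Flush]  L2: P0=S P1=I P2=S P3=I  mem[L2]=29
26. P3: store L2 := 68  bus=[BusRdX]  L2: P0=I P1=I P2=I P3=M  mem[L2]=29
27. P1: store L2 := 66  bus=[BusRdX,Flush]  L2: P0=I P1=M P2=I P3=I  mem[L2]=68
28. P1: store L2 := 73  bus=[-]  L2: P0=I P1=M P2=I P3=I  mem[L2]=68
29. P1: load  L2  bus=[-]  L2: P0=I P1=M P2=I P3=I  mem[L2]=68
30. P1: store L2 := 71  bus=[-]  L2: P0=I P1=M P2=I P3=I  mem[L2]=68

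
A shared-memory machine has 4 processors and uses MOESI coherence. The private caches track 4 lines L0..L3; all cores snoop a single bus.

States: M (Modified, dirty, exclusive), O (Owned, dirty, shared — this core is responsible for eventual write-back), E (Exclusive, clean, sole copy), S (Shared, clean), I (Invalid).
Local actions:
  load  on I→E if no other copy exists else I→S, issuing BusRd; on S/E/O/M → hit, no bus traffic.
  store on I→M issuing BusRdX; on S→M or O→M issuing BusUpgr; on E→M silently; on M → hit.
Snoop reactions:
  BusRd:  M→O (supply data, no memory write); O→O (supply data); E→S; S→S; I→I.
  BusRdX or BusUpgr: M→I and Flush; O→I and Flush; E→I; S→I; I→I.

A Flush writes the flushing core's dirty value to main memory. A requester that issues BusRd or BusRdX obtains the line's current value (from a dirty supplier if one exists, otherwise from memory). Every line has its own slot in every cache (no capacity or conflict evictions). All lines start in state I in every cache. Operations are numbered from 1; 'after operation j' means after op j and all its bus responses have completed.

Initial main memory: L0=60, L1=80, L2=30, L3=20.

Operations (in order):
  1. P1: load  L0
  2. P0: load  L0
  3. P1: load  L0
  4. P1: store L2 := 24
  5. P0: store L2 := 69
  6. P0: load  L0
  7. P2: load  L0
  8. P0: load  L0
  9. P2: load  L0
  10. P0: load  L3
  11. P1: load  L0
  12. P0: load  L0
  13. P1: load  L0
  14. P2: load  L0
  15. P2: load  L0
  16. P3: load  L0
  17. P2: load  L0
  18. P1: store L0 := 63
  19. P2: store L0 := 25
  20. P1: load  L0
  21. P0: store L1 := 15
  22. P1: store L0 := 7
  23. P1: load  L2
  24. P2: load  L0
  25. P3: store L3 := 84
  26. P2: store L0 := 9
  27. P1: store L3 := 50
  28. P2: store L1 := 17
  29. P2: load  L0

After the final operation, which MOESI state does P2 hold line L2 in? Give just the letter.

step 1: P1: load  L0  ⟶  IEII  (L0)  txn=BusRd  M[L0]=60
step 2: P0: load  L0  ⟶  SSII  (L0)  txn=BusRd  M[L0]=60
step 3: P1: load  L0  ⟶  SSII  (L0)  txn=∅  M[L0]=60
step 4: P1: store L2 := 24  ⟶  IMII  (L2)  txn=BusRdX  M[L2]=30
step 5: P0: store L2 := 69  ⟶  MIII  (L2)  txn=BusRdX+Flush  M[L2]=24
step 6: P0: load  L0  ⟶  SSII  (L0)  txn=∅  M[L0]=60
step 7: P2: load  L0  ⟶  SSSI  (L0)  txn=BusRd  M[L0]=60
step 8: P0: load  L0  ⟶  SSSI  (L0)  txn=∅  M[L0]=60
step 9: P2: load  L0  ⟶  SSSI  (L0)  txn=∅  M[L0]=60
step 10: P0: load  L3  ⟶  EIII  (L3)  txn=BusRd  M[L3]=20
step 11: P1: load  L0  ⟶  SSSI  (L0)  txn=∅  M[L0]=60
step 12: P0: load  L0  ⟶  SSSI  (L0)  txn=∅  M[L0]=60
step 13: P1: load  L0  ⟶  SSSI  (L0)  txn=∅  M[L0]=60
step 14: P2: load  L0  ⟶  SSSI  (L0)  txn=∅  M[L0]=60
step 15: P2: load  L0  ⟶  SSSI  (L0)  txn=∅  M[L0]=60
step 16: P3: load  L0  ⟶  SSSS  (L0)  txn=BusRd  M[L0]=60
step 17: P2: load  L0  ⟶  SSSS  (L0)  txn=∅  M[L0]=60
step 18: P1: store L0 := 63  ⟶  IMII  (L0)  txn=BusUpgr  M[L0]=60
step 19: P2: store L0 := 25  ⟶  IIMI  (L0)  txn=BusRdX+Flush  M[L0]=63
step 20: P1: load  L0  ⟶  ISOI  (L0)  txn=BusRd  M[L0]=63
step 21: P0: store L1 := 15  ⟶  MIII  (L1)  txn=BusRdX  M[L1]=80
step 22: P1: store L0 := 7  ⟶  IMII  (L0)  txn=BusUpgr+Flush  M[L0]=25
step 23: P1: load  L2  ⟶  OSII  (L2)  txn=BusRd  M[L2]=24
step 24: P2: load  L0  ⟶  IOSI  (L0)  txn=BusRd  M[L0]=25
step 25: P3: store L3 := 84  ⟶  IIIM  (L3)  txn=BusRdX  M[L3]=20
step 26: P2: store L0 := 9  ⟶  IIMI  (L0)  txn=BusUpgr+Flush  M[L0]=7
step 27: P1: store L3 := 50  ⟶  IMII  (L3)  txn=BusRdX+Flush  M[L3]=84
step 28: P2: store L1 := 17  ⟶  IIMI  (L1)  txn=BusRdX+Flush  M[L1]=15
step 29: P2: load  L0  ⟶  IIMI  (L0)  txn=∅  M[L0]=7

state = I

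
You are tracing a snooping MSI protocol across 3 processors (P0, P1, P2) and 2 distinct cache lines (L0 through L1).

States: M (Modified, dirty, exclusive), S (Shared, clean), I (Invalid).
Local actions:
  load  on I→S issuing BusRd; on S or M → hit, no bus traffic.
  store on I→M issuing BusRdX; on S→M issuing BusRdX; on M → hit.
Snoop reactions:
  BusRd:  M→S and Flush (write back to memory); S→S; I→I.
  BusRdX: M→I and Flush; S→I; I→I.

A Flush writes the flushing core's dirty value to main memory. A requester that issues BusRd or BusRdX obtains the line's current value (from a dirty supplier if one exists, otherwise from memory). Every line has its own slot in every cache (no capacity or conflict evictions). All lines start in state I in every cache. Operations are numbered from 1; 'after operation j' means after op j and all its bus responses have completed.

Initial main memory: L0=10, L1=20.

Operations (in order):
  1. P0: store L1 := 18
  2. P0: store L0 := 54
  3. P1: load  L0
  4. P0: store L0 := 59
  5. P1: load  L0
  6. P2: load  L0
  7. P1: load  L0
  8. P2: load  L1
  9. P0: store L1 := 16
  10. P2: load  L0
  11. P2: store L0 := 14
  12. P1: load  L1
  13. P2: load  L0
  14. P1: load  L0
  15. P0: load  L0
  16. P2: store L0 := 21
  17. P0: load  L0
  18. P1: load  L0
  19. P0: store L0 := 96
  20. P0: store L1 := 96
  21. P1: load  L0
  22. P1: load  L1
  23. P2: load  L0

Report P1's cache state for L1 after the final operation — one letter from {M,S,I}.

1. P0: store L1 := 18  bus=[BusRdX]  L1: P0=M P1=I P2=I  mem[L1]=20
2. P0: store L0 := 54  bus=[BusRdX]  L0: P0=M P1=I P2=I  mem[L0]=10
3. P1: load  L0  bus=[BusRd,Flush]  L0: P0=S P1=S P2=I  mem[L0]=54
4. P0: store L0 := 59  bus=[BusRdX]  L0: P0=M P1=I P2=I  mem[L0]=54
5. P1: load  L0  bus=[BusRd,Flush]  L0: P0=S P1=S P2=I  mem[L0]=59
6. P2: load  L0  bus=[BusRd]  L0: P0=S P1=S P2=S  mem[L0]=59
7. P1: load  L0  bus=[-]  L0: P0=S P1=S P2=S  mem[L0]=59
8. P2: load  L1  bus=[BusRd,Flush]  L1: P0=S P1=I P2=S  mem[L1]=18
9. P0: store L1 := 16  bus=[BusRdX]  L1: P0=M P1=I P2=I  mem[L1]=18
10. P2: load  L0  bus=[-]  L0: P0=S P1=S P2=S  mem[L0]=59
11. P2: store L0 := 14  bus=[BusRdX]  L0: P0=I P1=I P2=M  mem[L0]=59
12. P1: load  L1  bus=[BusRd,Flush]  L1: P0=S P1=S P2=I  mem[L1]=16
13. P2: load  L0  bus=[-]  L0: P0=I P1=I P2=M  mem[L0]=59
14. P1: load  L0  bus=[BusRd,Flush]  L0: P0=I P1=S P2=S  mem[L0]=14
15. P0: load  L0  bus=[BusRd]  L0: P0=S P1=S P2=S  mem[L0]=14
16. P2: store L0 := 21  bus=[BusRdX]  L0: P0=I P1=I P2=M  mem[L0]=14
17. P0: load  L0  bus=[BusRd,Flush]  L0: P0=S P1=I P2=S  mem[L0]=21
18. P1: load  L0  bus=[BusRd]  L0: P0=S P1=S P2=S  mem[L0]=21
19. P0: store L0 := 96  bus=[BusRdX]  L0: P0=M P1=I P2=I  mem[L0]=21
20. P0: store L1 := 96  bus=[BusRdX]  L1: P0=M P1=I P2=I  mem[L1]=16
21. P1: load  L0  bus=[BusRd,Flush]  L0: P0=S P1=S P2=I  mem[L0]=96
22. P1: load  L1  bus=[BusRd,Flush]  L1: P0=S P1=S P2=I  mem[L1]=96
23. P2: load  L0  bus=[BusRd]  L0: P0=S P1=S P2=S  mem[L0]=96

state = S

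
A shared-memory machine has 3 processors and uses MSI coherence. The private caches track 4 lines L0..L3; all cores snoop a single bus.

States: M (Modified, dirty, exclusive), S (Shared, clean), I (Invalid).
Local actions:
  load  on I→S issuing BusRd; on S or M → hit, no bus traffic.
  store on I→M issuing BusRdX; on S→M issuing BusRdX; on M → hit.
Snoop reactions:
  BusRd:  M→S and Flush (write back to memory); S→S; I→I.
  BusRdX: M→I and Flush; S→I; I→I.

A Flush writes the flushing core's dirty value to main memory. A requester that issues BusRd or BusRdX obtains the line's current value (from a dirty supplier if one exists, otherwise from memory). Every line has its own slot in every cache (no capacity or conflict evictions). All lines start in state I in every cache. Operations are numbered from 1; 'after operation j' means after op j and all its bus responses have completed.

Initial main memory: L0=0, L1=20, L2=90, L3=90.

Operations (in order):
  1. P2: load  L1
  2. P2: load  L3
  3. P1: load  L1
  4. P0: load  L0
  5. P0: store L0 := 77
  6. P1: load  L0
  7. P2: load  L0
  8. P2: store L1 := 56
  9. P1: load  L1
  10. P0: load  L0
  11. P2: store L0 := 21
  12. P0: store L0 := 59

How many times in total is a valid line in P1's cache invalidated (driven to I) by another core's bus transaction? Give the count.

invalidations = 2

[1] P2: load  L1 | P0:I, P1:I, P2:S(20) | bus: BusRd
[2] P2: load  L3 | P0:I, P1:I, P2:S(90) | bus: BusRd
[3] P1: load  L1 | P0:I, P1:S(20), P2:S(20) | bus: BusRd
[4] P0: load  L0 | P0:S(0), P1:I, P2:I | bus: BusRd
[5] P0: store L0 := 77 | P0:M(77), P1:I, P2:I | bus: BusRdX
[6] P1: load  L0 | P0:S(77), P1:S(77), P2:I | bus: BusRd,Flush
[7] P2: load  L0 | P0:S(77), P1:S(77), P2:S(77) | bus: BusRd
[8] P2: store L1 := 56 | P0:I, P1:I, P2:M(56) | bus: BusRdX
[9] P1: load  L1 | P0:I, P1:S(56), P2:S(56) | bus: BusRd,Flush
[10] P0: load  L0 | P0:S(77), P1:S(77), P2:S(77) | bus: none
[11] P2: store L0 := 21 | P0:I, P1:I, P2:M(21) | bus: BusRdX
[12] P0: store L0 := 59 | P0:M(59), P1:I, P2:I | bus: BusRdX,Flush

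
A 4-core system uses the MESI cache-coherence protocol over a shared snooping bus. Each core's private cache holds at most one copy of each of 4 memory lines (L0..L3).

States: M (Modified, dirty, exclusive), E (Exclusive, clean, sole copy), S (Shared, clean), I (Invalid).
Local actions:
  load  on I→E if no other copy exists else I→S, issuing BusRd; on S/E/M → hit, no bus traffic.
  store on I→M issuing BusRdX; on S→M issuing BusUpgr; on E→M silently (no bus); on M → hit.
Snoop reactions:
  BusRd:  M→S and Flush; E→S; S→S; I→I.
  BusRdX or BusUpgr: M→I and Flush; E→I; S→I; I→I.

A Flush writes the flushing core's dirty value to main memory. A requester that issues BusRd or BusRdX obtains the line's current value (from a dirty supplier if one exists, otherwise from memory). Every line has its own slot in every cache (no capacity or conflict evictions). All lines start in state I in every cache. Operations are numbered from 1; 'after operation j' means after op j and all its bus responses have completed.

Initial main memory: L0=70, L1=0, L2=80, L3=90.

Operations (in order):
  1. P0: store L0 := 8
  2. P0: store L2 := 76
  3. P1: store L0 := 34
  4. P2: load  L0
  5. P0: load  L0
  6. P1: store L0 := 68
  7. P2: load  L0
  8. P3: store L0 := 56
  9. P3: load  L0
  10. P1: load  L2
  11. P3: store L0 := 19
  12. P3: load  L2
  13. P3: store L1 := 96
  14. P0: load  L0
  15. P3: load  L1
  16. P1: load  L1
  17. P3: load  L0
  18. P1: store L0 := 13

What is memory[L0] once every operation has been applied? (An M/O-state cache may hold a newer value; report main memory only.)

  op1 P0: store L0 := 8 → M/I/I/I on L0; bus BusRdX; mem=70
  op2 P0: store L2 := 76 → M/I/I/I on L2; bus BusRdX; mem=80
  op3 P1: store L0 := 34 → I/M/I/I on L0; bus BusRdX Flush; mem=8
  op4 P2: load  L0 → I/S/S/I on L0; bus BusRd Flush; mem=34
  op5 P0: load  L0 → S/S/S/I on L0; bus BusRd; mem=34
  op6 P1: store L0 := 68 → I/M/I/I on L0; bus BusUpgr; mem=34
  op7 P2: load  L0 → I/S/S/I on L0; bus BusRd Flush; mem=68
  op8 P3: store L0 := 56 → I/I/I/M on L0; bus BusRdX; mem=68
  op9 P3: load  L0 → I/I/I/M on L0; bus (none); mem=68
  op10 P1: load  L2 → S/S/I/I on L2; bus BusRd Flush; mem=76
  op11 P3: store L0 := 19 → I/I/I/M on L0; bus (none); mem=68
  op12 P3: load  L2 → S/S/I/S on L2; bus BusRd; mem=76
  op13 P3: store L1 := 96 → I/I/I/M on L1; bus BusRdX; mem=0
  op14 P0: load  L0 → S/I/I/S on L0; bus BusRd Flush; mem=19
  op15 P3: load  L1 → I/I/I/M on L1; bus (none); mem=0
  op16 P1: load  L1 → I/S/I/S on L1; bus BusRd Flush; mem=96
  op17 P3: load  L0 → S/I/I/S on L0; bus (none); mem=19
  op18 P1: store L0 := 13 → I/M/I/I on L0; bus BusRdX; mem=19

memory[L0] = 19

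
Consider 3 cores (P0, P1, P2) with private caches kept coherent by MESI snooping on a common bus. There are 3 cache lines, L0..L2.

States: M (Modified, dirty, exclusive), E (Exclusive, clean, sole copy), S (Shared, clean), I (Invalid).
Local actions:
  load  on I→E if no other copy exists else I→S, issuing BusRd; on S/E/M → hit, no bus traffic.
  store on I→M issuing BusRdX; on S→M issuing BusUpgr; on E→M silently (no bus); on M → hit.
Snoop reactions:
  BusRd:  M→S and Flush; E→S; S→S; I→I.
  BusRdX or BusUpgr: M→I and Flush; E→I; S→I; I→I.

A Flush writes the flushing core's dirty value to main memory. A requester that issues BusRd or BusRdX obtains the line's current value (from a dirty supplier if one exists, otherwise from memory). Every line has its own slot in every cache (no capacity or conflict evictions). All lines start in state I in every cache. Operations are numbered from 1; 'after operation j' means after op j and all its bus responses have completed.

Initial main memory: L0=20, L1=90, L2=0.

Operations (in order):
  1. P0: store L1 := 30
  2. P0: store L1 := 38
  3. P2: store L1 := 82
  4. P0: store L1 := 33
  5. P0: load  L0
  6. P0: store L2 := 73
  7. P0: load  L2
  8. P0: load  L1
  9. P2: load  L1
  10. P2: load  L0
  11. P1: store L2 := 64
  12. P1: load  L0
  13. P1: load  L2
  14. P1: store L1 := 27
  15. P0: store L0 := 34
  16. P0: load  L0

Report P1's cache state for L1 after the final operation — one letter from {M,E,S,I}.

state = M

1. P0: store L1 := 30  bus=[BusRdX]  L1: P0=M P1=I P2=I  mem[L1]=90
2. P0: store L1 := 38  bus=[-]  L1: P0=M P1=I P2=I  mem[L1]=90
3. P2: store L1 := 82  bus=[BusRdX,Flush]  L1: P0=I P1=I P2=M  mem[L1]=38
4. P0: store L1 := 33  bus=[BusRdX,Flush]  L1: P0=M P1=I P2=I  mem[L1]=82
5. P0: load  L0  bus=[BusRd]  L0: P0=E P1=I P2=I  mem[L0]=20
6. P0: store L2 := 73  bus=[BusRdX]  L2: P0=M P1=I P2=I  mem[L2]=0
7. P0: load  L2  bus=[-]  L2: P0=M P1=I P2=I  mem[L2]=0
8. P0: load  L1  bus=[-]  L1: P0=M P1=I P2=I  mem[L1]=82
9. P2: load  L1  bus=[BusRd,Flush]  L1: P0=S P1=I P2=S  mem[L1]=33
10. P2: load  L0  bus=[BusRd]  L0: P0=S P1=I P2=S  mem[L0]=20
11. P1: store L2 := 64  bus=[BusRdX,Flush]  L2: P0=I P1=M P2=I  mem[L2]=73
12. P1: load  L0  bus=[BusRd]  L0: P0=S P1=S P2=S  mem[L0]=20
13. P1: load  L2  bus=[-]  L2: P0=I P1=M P2=I  mem[L2]=73
14. P1: store L1 := 27  bus=[BusRdX]  L1: P0=I P1=M P2=I  mem[L1]=33
15. P0: store L0 := 34  bus=[BusUpgr]  L0: P0=M P1=I P2=I  mem[L0]=20
16. P0: load  L0  bus=[-]  L0: P0=M P1=I P2=I  mem[L0]=20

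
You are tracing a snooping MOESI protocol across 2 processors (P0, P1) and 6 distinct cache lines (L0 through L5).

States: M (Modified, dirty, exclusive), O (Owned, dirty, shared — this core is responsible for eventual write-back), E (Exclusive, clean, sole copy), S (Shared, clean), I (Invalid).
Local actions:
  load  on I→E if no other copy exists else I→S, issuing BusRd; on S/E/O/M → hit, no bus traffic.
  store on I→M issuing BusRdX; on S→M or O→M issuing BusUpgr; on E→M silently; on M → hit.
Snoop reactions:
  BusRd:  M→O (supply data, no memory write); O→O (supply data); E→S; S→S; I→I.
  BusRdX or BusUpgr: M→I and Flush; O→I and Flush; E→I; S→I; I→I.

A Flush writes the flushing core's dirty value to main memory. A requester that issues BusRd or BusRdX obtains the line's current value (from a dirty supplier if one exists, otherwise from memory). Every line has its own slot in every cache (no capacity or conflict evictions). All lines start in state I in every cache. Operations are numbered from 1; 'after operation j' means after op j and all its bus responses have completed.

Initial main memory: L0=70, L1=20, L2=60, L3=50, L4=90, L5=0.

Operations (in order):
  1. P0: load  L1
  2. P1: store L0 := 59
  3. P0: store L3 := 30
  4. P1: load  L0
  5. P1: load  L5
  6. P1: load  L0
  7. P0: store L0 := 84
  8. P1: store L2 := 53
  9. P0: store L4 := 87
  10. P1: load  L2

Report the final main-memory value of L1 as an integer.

1. P0: load  L1  bus=[BusRd]  L1: P0=E P1=I  mem[L1]=20
2. P1: store L0 := 59  bus=[BusRdX]  L0: P0=I P1=M  mem[L0]=70
3. P0: store L3 := 30  bus=[BusRdX]  L3: P0=M P1=I  mem[L3]=50
4. P1: load  L0  bus=[-]  L0: P0=I P1=M  mem[L0]=70
5. P1: load  L5  bus=[BusRd]  L5: P0=I P1=E  mem[L5]=0
6. P1: load  L0  bus=[-]  L0: P0=I P1=M  mem[L0]=70
7. P0: store L0 := 84  bus=[BusRdX,Flush]  L0: P0=M P1=I  mem[L0]=59
8. P1: store L2 := 53  bus=[BusRdX]  L2: P0=I P1=M  mem[L2]=60
9. P0: store L4 := 87  bus=[BusRdX]  L4: P0=M P1=I  mem[L4]=90
10. P1: load  L2  bus=[-]  L2: P0=I P1=M  mem[L2]=60

memory[L1] = 20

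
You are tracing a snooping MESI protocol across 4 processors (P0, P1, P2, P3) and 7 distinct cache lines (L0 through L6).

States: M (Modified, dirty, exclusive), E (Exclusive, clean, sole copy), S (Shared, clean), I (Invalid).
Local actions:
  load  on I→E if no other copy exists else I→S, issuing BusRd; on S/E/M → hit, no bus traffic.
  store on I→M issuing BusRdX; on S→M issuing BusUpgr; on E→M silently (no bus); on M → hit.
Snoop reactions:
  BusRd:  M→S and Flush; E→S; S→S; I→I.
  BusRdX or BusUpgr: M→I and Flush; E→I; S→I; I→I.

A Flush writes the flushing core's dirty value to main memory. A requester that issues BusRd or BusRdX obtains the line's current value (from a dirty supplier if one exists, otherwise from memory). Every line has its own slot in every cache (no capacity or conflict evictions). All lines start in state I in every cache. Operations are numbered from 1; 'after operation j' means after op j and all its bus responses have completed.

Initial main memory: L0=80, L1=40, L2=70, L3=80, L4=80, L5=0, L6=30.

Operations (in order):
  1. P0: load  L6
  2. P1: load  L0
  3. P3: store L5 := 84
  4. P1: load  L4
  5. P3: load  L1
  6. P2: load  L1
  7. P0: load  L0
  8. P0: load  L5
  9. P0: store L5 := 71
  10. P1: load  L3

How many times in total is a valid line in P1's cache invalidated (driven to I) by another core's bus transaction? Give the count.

[1] P0: load  L6 | P0:E(30), P1:I, P2:I, P3:I | bus: BusRd
[2] P1: load  L0 | P0:I, P1:E(80), P2:I, P3:I | bus: BusRd
[3] P3: store L5 := 84 | P0:I, P1:I, P2:I, P3:M(84) | bus: BusRdX
[4] P1: load  L4 | P0:I, P1:E(80), P2:I, P3:I | bus: BusRd
[5] P3: load  L1 | P0:I, P1:I, P2:I, P3:E(40) | bus: BusRd
[6] P2: load  L1 | P0:I, P1:I, P2:S(40), P3:S(40) | bus: BusRd
[7] P0: load  L0 | P0:S(80), P1:S(80), P2:I, P3:I | bus: BusRd
[8] P0: load  L5 | P0:S(84), P1:I, P2:I, P3:S(84) | bus: BusRd,Flush
[9] P0: store L5 := 71 | P0:M(71), P1:I, P2:I, P3:I | bus: BusUpgr
[10] P1: load  L3 | P0:I, P1:E(80), P2:I, P3:I | bus: BusRd

invalidations = 0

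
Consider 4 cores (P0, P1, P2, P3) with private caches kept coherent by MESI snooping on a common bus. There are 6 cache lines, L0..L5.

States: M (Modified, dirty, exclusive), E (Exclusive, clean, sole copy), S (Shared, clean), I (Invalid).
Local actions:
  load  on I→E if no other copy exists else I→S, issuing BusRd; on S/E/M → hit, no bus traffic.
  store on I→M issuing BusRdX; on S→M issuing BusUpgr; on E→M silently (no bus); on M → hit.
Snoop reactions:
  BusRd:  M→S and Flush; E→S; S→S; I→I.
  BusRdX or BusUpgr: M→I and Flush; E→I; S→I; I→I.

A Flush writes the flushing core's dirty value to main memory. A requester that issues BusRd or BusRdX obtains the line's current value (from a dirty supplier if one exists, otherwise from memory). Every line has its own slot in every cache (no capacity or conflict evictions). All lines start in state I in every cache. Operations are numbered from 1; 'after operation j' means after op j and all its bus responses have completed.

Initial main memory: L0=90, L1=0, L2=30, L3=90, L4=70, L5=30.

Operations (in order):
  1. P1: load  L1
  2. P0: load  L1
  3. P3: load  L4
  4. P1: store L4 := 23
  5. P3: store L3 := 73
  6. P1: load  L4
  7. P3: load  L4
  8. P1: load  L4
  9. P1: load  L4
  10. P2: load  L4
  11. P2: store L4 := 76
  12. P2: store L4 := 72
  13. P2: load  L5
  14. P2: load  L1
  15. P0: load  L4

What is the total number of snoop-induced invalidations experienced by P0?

invalidations = 0

1. P1: load  L1  bus=[BusRd]  L1: P0=I P1=E P2=I P3=I  mem[L1]=0
2. P0: load  L1  bus=[BusRd]  L1: P0=S P1=S P2=I P3=I  mem[L1]=0
3. P3: load  L4  bus=[BusRd]  L4: P0=I P1=I P2=I P3=E  mem[L4]=70
4. P1: store L4 := 23  bus=[BusRdX]  L4: P0=I P1=M P2=I P3=I  mem[L4]=70
5. P3: store L3 := 73  bus=[BusRdX]  L3: P0=I P1=I P2=I P3=M  mem[L3]=90
6. P1: load  L4  bus=[-]  L4: P0=I P1=M P2=I P3=I  mem[L4]=70
7. P3: load  L4  bus=[BusRd,Flush]  L4: P0=I P1=S P2=I P3=S  mem[L4]=23
8. P1: load  L4  bus=[-]  L4: P0=I P1=S P2=I P3=S  mem[L4]=23
9. P1: load  L4  bus=[-]  L4: P0=I P1=S P2=I P3=S  mem[L4]=23
10. P2: load  L4  bus=[BusRd]  L4: P0=I P1=S P2=S P3=S  mem[L4]=23
11. P2: store L4 := 76  bus=[BusUpgr]  L4: P0=I P1=I P2=M P3=I  mem[L4]=23
12. P2: store L4 := 72  bus=[-]  L4: P0=I P1=I P2=M P3=I  mem[L4]=23
13. P2: load  L5  bus=[BusRd]  L5: P0=I P1=I P2=E P3=I  mem[L5]=30
14. P2: load  L1  bus=[BusRd]  L1: P0=S P1=S P2=S P3=I  mem[L1]=0
15. P0: load  L4  bus=[BusRd,Flush]  L4: P0=S P1=I P2=S P3=I  mem[L4]=72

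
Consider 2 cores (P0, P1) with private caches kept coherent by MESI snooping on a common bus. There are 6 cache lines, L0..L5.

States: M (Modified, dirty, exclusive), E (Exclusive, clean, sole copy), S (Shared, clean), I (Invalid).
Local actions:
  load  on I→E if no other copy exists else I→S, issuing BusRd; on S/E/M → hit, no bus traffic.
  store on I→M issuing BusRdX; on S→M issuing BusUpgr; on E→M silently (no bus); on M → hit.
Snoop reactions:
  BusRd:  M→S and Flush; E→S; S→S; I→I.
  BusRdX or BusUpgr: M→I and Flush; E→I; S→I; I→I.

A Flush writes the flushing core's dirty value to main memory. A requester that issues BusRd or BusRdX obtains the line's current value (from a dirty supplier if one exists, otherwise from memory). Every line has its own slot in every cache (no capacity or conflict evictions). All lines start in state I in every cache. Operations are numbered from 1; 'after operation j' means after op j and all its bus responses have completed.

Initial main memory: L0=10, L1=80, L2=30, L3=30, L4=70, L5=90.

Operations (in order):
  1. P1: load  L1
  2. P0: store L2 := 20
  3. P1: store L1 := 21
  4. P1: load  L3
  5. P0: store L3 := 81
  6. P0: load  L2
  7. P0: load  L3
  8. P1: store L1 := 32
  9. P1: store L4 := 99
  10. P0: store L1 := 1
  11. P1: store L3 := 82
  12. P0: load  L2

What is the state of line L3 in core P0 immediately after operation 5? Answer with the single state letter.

state = M

1. P1: load  L1  bus=[BusRd]  L1: P0=I P1=E  mem[L1]=80
2. P0: store L2 := 20  bus=[BusRdX]  L2: P0=M P1=I  mem[L2]=30
3. P1: store L1 := 21  bus=[-]  L1: P0=I P1=M  mem[L1]=80
4. P1: load  L3  bus=[BusRd]  L3: P0=I P1=E  mem[L3]=30
5. P0: store L3 := 81  bus=[BusRdX]  L3: P0=M P1=I  mem[L3]=30
6. P0: load  L2  bus=[-]  L2: P0=M P1=I  mem[L2]=30
7. P0: load  L3  bus=[-]  L3: P0=M P1=I  mem[L3]=30
8. P1: store L1 := 32  bus=[-]  L1: P0=I P1=M  mem[L1]=80
9. P1: store L4 := 99  bus=[BusRdX]  L4: P0=I P1=M  mem[L4]=70
10. P0: store L1 := 1  bus=[BusRdX,Flush]  L1: P0=M P1=I  mem[L1]=32
11. P1: store L3 := 82  bus=[BusRdX,Flush]  L3: P0=I P1=M  mem[L3]=81
12. P0: load  L2  bus=[-]  L2: P0=M P1=I  mem[L2]=30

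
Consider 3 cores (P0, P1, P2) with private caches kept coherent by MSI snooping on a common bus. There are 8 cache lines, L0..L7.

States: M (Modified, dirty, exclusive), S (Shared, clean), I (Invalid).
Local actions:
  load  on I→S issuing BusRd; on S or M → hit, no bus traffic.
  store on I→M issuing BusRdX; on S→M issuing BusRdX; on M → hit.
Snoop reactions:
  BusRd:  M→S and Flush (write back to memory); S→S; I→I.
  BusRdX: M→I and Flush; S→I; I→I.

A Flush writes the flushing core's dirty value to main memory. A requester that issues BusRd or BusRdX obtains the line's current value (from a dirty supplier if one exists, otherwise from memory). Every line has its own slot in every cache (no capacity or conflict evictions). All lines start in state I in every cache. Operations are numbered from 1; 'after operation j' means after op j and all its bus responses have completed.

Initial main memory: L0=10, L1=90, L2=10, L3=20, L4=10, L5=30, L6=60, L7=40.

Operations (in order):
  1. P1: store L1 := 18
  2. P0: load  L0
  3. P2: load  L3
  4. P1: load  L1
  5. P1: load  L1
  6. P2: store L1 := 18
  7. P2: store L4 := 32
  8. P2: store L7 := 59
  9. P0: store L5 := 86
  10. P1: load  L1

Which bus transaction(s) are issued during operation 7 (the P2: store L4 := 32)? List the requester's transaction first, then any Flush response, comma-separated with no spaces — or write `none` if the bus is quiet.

bus = BusRdX

  op1 P1: store L1 := 18 → I/M/I on L1; bus BusRdX; mem=90
  op2 P0: load  L0 → S/I/I on L0; bus BusRd; mem=10
  op3 P2: load  L3 → I/I/S on L3; bus BusRd; mem=20
  op4 P1: load  L1 → I/M/I on L1; bus (none); mem=90
  op5 P1: load  L1 → I/M/I on L1; bus (none); mem=90
  op6 P2: store L1 := 18 → I/I/M on L1; bus BusRdX Flush; mem=18
  op7 P2: store L4 := 32 → I/I/M on L4; bus BusRdX; mem=10
  op8 P2: store L7 := 59 → I/I/M on L7; bus BusRdX; mem=40
  op9 P0: store L5 := 86 → M/I/I on L5; bus BusRdX; mem=30
  op10 P1: load  L1 → I/S/S on L1; bus BusRd Flush; mem=18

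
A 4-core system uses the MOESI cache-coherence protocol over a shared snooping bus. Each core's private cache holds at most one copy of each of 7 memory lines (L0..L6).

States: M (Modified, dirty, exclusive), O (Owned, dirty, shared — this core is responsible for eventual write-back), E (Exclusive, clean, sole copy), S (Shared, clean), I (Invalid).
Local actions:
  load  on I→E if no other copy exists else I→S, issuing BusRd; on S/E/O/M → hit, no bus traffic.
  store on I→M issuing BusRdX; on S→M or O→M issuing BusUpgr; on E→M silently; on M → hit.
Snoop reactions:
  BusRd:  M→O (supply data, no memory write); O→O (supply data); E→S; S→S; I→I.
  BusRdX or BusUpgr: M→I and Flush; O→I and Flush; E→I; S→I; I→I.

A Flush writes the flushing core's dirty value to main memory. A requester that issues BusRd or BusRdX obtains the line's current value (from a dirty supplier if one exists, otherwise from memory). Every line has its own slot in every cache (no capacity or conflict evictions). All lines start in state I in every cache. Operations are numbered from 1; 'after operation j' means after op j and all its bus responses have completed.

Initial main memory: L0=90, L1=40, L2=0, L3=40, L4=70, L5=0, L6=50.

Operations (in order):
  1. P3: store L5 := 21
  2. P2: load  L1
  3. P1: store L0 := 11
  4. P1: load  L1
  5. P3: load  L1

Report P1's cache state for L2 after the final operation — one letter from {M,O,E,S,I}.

1. P3: store L5 := 21  bus=[BusRdX]  L5: P0=I P1=I P2=I P3=M  mem[L5]=0
2. P2: load  L1  bus=[BusRd]  L1: P0=I P1=I P2=E P3=I  mem[L1]=40
3. P1: store L0 := 11  bus=[BusRdX]  L0: P0=I P1=M P2=I P3=I  mem[L0]=90
4. P1: load  L1  bus=[BusRd]  L1: P0=I P1=S P2=S P3=I  mem[L1]=40
5. P3: load  L1  bus=[BusRd]  L1: P0=I P1=S P2=S P3=S  mem[L1]=40

state = I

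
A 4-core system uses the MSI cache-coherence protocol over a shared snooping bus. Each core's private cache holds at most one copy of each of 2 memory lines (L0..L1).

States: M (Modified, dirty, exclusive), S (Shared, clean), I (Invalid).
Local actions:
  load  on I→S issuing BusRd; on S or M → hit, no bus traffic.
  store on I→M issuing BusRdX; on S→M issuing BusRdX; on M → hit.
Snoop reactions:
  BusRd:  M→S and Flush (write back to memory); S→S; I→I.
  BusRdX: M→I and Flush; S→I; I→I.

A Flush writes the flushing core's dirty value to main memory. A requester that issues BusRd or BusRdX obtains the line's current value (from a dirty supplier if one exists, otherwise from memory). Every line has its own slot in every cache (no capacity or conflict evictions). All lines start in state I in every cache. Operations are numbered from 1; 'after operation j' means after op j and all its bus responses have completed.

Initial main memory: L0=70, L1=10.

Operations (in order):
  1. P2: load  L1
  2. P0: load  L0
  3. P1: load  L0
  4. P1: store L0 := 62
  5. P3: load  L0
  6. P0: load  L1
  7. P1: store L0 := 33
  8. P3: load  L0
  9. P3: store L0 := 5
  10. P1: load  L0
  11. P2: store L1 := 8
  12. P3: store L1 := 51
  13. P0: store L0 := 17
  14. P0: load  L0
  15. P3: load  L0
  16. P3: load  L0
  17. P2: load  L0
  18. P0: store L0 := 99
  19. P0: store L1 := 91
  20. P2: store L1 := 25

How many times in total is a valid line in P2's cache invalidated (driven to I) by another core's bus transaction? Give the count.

invalidations = 2

[1] P2: load  L1 | P0:I, P1:I, P2:S(10), P3:I | bus: BusRd
[2] P0: load  L0 | P0:S(70), P1:I, P2:I, P3:I | bus: BusRd
[3] P1: load  L0 | P0:S(70), P1:S(70), P2:I, P3:I | bus: BusRd
[4] P1: store L0 := 62 | P0:I, P1:M(62), P2:I, P3:I | bus: BusRdX
[5] P3: load  L0 | P0:I, P1:S(62), P2:I, P3:S(62) | bus: BusRd,Flush
[6] P0: load  L1 | P0:S(10), P1:I, P2:S(10), P3:I | bus: BusRd
[7] P1: store L0 := 33 | P0:I, P1:M(33), P2:I, P3:I | bus: BusRdX
[8] P3: load  L0 | P0:I, P1:S(33), P2:I, P3:S(33) | bus: BusRd,Flush
[9] P3: store L0 := 5 | P0:I, P1:I, P2:I, P3:M(5) | bus: BusRdX
[10] P1: load  L0 | P0:I, P1:S(5), P2:I, P3:S(5) | bus: BusRd,Flush
[11] P2: store L1 := 8 | P0:I, P1:I, P2:M(8), P3:I | bus: BusRdX
[12] P3: store L1 := 51 | P0:I, P1:I, P2:I, P3:M(51) | bus: BusRdX,Flush
[13] P0: store L0 := 17 | P0:M(17), P1:I, P2:I, P3:I | bus: BusRdX
[14] P0: load  L0 | P0:M(17), P1:I, P2:I, P3:I | bus: none
[15] P3: load  L0 | P0:S(17), P1:I, P2:I, P3:S(17) | bus: BusRd,Flush
[16] P3: load  L0 | P0:S(17), P1:I, P2:I, P3:S(17) | bus: none
[17] P2: load  L0 | P0:S(17), P1:I, P2:S(17), P3:S(17) | bus: BusRd
[18] P0: store L0 := 99 | P0:M(99), P1:I, P2:I, P3:I | bus: BusRdX
[19] P0: store L1 := 91 | P0:M(91), P1:I, P2:I, P3:I | bus: BusRdX,Flush
[20] P2: store L1 := 25 | P0:I, P1:I, P2:M(25), P3:I | bus: BusRdX,Flush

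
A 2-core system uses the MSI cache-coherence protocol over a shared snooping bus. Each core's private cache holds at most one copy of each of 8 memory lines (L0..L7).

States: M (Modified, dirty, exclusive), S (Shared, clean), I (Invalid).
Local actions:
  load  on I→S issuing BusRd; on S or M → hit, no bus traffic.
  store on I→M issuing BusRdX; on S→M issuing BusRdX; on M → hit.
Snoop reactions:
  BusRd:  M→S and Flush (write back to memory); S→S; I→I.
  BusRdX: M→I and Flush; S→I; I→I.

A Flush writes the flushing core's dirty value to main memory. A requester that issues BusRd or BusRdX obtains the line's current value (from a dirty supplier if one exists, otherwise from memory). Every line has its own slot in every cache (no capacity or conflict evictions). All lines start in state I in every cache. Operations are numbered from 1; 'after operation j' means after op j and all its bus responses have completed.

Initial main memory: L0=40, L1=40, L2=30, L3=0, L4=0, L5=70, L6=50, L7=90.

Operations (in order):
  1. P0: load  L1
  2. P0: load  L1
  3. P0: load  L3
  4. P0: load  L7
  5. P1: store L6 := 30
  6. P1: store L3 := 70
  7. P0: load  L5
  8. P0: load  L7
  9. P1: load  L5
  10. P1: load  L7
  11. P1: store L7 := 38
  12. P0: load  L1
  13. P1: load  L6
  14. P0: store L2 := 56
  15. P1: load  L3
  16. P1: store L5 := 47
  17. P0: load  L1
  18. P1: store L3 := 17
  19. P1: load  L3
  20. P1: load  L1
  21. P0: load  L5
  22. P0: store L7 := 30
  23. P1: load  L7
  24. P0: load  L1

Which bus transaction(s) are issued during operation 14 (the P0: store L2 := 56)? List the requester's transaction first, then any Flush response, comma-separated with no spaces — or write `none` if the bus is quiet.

bus = BusRdX

[1] P0: load  L1 | P0:S(40), P1:I | bus: BusRd
[2] P0: load  L1 | P0:S(40), P1:I | bus: none
[3] P0: load  L3 | P0:S(0), P1:I | bus: BusRd
[4] P0: load  L7 | P0:S(90), P1:I | bus: BusRd
[5] P1: store L6 := 30 | P0:I, P1:M(30) | bus: BusRdX
[6] P1: store L3 := 70 | P0:I, P1:M(70) | bus: BusRdX
[7] P0: load  L5 | P0:S(70), P1:I | bus: BusRd
[8] P0: load  L7 | P0:S(90), P1:I | bus: none
[9] P1: load  L5 | P0:S(70), P1:S(70) | bus: BusRd
[10] P1: load  L7 | P0:S(90), P1:S(90) | bus: BusRd
[11] P1: store L7 := 38 | P0:I, P1:M(38) | bus: BusRdX
[12] P0: load  L1 | P0:S(40), P1:I | bus: none
[13] P1: load  L6 | P0:I, P1:M(30) | bus: none
[14] P0: store L2 := 56 | P0:M(56), P1:I | bus: BusRdX
[15] P1: load  L3 | P0:I, P1:M(70) | bus: none
[16] P1: store L5 := 47 | P0:I, P1:M(47) | bus: BusRdX
[17] P0: load  L1 | P0:S(40), P1:I | bus: none
[18] P1: store L3 := 17 | P0:I, P1:M(17) | bus: none
[19] P1: load  L3 | P0:I, P1:M(17) | bus: none
[20] P1: load  L1 | P0:S(40), P1:S(40) | bus: BusRd
[21] P0: load  L5 | P0:S(47), P1:S(47) | bus: BusRd,Flush
[22] P0: store L7 := 30 | P0:M(30), P1:I | bus: BusRdX,Flush
[23] P1: load  L7 | P0:S(30), P1:S(30) | bus: BusRd,Flush
[24] P0: load  L1 | P0:S(40), P1:S(40) | bus: none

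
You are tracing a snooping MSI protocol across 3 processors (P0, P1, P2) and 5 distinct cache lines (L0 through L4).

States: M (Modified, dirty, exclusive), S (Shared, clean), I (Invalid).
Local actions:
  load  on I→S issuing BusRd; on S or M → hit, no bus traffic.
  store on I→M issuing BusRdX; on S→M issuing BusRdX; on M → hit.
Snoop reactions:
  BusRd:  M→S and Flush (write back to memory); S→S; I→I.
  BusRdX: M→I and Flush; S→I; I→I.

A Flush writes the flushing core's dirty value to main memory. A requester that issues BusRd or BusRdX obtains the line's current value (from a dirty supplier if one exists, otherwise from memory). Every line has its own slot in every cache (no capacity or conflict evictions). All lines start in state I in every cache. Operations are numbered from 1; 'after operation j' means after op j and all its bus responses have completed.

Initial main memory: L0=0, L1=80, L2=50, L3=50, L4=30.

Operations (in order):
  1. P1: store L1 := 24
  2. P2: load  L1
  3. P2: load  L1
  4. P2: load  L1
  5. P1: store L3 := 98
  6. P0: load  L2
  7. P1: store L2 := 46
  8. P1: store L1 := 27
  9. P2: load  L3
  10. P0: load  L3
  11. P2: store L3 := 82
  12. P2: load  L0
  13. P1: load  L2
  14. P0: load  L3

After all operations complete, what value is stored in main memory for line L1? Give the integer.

1. P1: store L1 := 24  bus=[BusRdX]  L1: P0=I P1=M P2=I  mem[L1]=80
2. P2: load  L1  bus=[BusRd,Flush]  L1: P0=I P1=S P2=S  mem[L1]=24
3. P2: load  L1  bus=[-]  L1: P0=I P1=S P2=S  mem[L1]=24
4. P2: load  L1  bus=[-]  L1: P0=I P1=S P2=S  mem[L1]=24
5. P1: store L3 := 98  bus=[BusRdX]  L3: P0=I P1=M P2=I  mem[L3]=50
6. P0: load  L2  bus=[BusRd]  L2: P0=S P1=I P2=I  mem[L2]=50
7. P1: store L2 := 46  bus=[BusRdX]  L2: P0=I P1=M P2=I  mem[L2]=50
8. P1: store L1 := 27  bus=[BusRdX]  L1: P0=I P1=M P2=I  mem[L1]=24
9. P2: load  L3  bus=[BusRd,Flush]  L3: P0=I P1=S P2=S  mem[L3]=98
10. P0: load  L3  bus=[BusRd]  L3: P0=S P1=S P2=S  mem[L3]=98
11. P2: store L3 := 82  bus=[BusRdX]  L3: P0=I P1=I P2=M  mem[L3]=98
12. P2: load  L0  bus=[BusRd]  L0: P0=I P1=I P2=S  mem[L0]=0
13. P1: load  L2  bus=[-]  L2: P0=I P1=M P2=I  mem[L2]=50
14. P0: load  L3  bus=[BusRd,Flush]  L3: P0=S P1=I P2=S  mem[L3]=82

memory[L1] = 24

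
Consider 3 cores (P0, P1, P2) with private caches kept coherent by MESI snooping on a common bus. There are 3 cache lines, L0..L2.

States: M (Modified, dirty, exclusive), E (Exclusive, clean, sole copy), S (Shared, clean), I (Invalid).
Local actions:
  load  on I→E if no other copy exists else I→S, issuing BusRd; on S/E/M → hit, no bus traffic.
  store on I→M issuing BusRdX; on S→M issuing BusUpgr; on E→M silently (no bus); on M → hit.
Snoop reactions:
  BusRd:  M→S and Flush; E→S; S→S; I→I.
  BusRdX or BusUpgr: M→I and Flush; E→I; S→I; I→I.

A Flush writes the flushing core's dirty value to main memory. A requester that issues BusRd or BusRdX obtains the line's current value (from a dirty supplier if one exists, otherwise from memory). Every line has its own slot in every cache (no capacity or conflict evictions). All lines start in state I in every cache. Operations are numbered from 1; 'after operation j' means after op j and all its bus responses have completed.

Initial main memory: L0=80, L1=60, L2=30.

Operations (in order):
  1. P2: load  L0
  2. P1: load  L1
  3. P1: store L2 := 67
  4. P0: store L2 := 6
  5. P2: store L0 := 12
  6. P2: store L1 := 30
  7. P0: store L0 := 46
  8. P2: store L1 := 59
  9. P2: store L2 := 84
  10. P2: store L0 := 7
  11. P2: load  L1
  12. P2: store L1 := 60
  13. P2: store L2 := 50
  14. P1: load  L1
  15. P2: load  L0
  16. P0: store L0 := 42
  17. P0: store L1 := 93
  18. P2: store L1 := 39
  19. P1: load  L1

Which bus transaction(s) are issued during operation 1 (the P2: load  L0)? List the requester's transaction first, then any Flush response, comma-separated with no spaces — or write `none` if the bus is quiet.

step 1: P2: load  L0  ⟶  IIE  (L0)  txn=BusRd  M[L0]=80
step 2: P1: load  L1  ⟶  IEI  (L1)  txn=BusRd  M[L1]=60
step 3: P1: store L2 := 67  ⟶  IMI  (L2)  txn=BusRdX  M[L2]=30
step 4: P0: store L2 := 6  ⟶  MII  (L2)  txn=BusRdX+Flush  M[L2]=67
step 5: P2: store L0 := 12  ⟶  IIM  (L0)  txn=∅  M[L0]=80
step 6: P2: store L1 := 30  ⟶  IIM  (L1)  txn=BusRdX  M[L1]=60
step 7: P0: store L0 := 46  ⟶  MII  (L0)  txn=BusRdX+Flush  M[L0]=12
step 8: P2: store L1 := 59  ⟶  IIM  (L1)  txn=∅  M[L1]=60
step 9: P2: store L2 := 84  ⟶  IIM  (L2)  txn=BusRdX+Flush  M[L2]=6
step 10: P2: store L0 := 7  ⟶  IIM  (L0)  txn=BusRdX+Flush  M[L0]=46
step 11: P2: load  L1  ⟶  IIM  (L1)  txn=∅  M[L1]=60
step 12: P2: store L1 := 60  ⟶  IIM  (L1)  txn=∅  M[L1]=60
step 13: P2: store L2 := 50  ⟶  IIM  (L2)  txn=∅  M[L2]=6
step 14: P1: load  L1  ⟶  ISS  (L1)  txn=BusRd+Flush  M[L1]=60
step 15: P2: load  L0  ⟶  IIM  (L0)  txn=∅  M[L0]=46
step 16: P0: store L0 := 42  ⟶  MII  (L0)  txn=BusRdX+Flush  M[L0]=7
step 17: P0: store L1 := 93  ⟶  MII  (L1)  txn=BusRdX  M[L1]=60
step 18: P2: store L1 := 39  ⟶  IIM  (L1)  txn=BusRdX+Flush  M[L1]=93
step 19: P1: load  L1  ⟶  ISS  (L1)  txn=BusRd+Flush  M[L1]=39

bus = BusRd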